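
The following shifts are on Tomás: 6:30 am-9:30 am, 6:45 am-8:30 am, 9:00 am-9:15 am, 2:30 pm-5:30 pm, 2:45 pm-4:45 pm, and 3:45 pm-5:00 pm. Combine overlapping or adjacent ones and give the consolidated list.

6:30 am-9:30 am, 2:30 pm-5:30 pm

6:45 am-8:30 am overlaps/touches 6:30 am-9:30 am → extend to 6:30 am-9:30 am.
9:00 am-9:15 am overlaps/touches 6:30 am-9:30 am → extend to 6:30 am-9:30 am.
2:30 pm-5:30 pm is disjoint → start new block.
2:45 pm-4:45 pm overlaps/touches 2:30 pm-5:30 pm → extend to 2:30 pm-5:30 pm.
3:45 pm-5:00 pm overlaps/touches 2:30 pm-5:30 pm → extend to 2:30 pm-5:30 pm.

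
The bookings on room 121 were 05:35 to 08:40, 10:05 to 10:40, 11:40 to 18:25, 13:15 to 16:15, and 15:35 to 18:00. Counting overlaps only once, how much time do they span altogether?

Merged: 05:35-08:40, 10:05-10:40, 11:40-18:25.
Lengths: 3 h 5 min + 35 min + 6 h 45 min = 10 h 25 min.

10 h 25 min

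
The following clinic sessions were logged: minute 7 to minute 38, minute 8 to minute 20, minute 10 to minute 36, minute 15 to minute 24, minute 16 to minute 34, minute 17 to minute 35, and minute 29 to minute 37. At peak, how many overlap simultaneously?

Sweep endpoints in order; track running count of active intervals.
Peak of 6 reached at minute 17.

6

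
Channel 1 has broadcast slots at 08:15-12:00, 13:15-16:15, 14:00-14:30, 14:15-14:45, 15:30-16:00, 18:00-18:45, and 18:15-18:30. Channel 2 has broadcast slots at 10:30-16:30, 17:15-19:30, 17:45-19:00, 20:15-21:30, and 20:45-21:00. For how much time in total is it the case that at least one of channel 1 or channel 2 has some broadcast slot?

11 h 45 min

A, merged: 08:15–12:00, 13:15–16:15, 18:00–18:45.
B, merged: 10:30–16:30, 17:15–19:30, 20:15–21:30.
A ∪ B = 08:15–16:30, 17:15–19:30, 20:15–21:30.
Total: 8 h 15 min + 2 h 15 min + 1 h 15 min = 11 h 45 min.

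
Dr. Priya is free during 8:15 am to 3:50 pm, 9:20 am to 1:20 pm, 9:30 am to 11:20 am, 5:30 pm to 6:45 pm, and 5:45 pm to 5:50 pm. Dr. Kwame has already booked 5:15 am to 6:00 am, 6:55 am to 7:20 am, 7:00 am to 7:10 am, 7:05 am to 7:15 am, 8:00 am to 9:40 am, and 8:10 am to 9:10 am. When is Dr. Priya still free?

9:40 am–3:50 pm, 5:30 pm–6:45 pm

Merge the first list: 8:15 am–3:50 pm, 5:30 pm–6:45 pm.
Merge the second list: 5:15 am–6:00 am, 6:55 am–7:20 am, 8:00 am–9:40 am.
8:15 am–3:50 pm \ B = 9:40 am–3:50 pm.
5:30 pm–6:45 pm: nothing removed.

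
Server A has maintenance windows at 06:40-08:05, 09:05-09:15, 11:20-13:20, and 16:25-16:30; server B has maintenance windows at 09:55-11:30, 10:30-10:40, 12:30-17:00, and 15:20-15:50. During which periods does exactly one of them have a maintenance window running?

B, merged: 09:55–11:30, 12:30–17:00.
A but not B: 06:40–08:05, 09:05–09:15, 11:30–12:30.
B but not A: 09:55–11:20, 13:20–16:25, 16:30–17:00.
Combining gives A △ B.

06:40–08:05, 09:05–09:15, 09:55–11:20, 11:30–12:30, 13:20–16:25, 16:30–17:00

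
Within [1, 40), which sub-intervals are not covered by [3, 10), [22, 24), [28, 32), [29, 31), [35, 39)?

Covered (merged): [3, 10), [22, 24), [28, 32), [35, 39).
Uncovered inside [1, 40): [1, 3), [10, 22), [24, 28), [32, 35), [39, 40).

[1, 3) ∪ [10, 22) ∪ [24, 28) ∪ [32, 35) ∪ [39, 40)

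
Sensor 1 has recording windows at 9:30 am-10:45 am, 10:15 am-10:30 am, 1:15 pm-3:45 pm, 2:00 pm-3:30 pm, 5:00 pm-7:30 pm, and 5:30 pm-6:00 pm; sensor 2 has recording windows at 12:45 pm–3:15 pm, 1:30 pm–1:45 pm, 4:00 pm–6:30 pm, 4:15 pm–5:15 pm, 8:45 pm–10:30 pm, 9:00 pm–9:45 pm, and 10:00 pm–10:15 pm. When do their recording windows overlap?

First set merges to 9:30 am–10:45 am, 1:15 pm–3:45 pm, 5:00 pm–7:30 pm.
Second set merges to 12:45 pm–3:15 pm, 4:00 pm–6:30 pm, 8:45 pm–10:30 pm.
9:30 am–10:45 am meets no B interval.
1:15 pm–3:45 pm ∩ B → 1:15 pm–3:15 pm.
5:00 pm–7:30 pm ∩ B → 5:00 pm–6:30 pm.

1:15 pm–3:15 pm, 5:00 pm–6:30 pm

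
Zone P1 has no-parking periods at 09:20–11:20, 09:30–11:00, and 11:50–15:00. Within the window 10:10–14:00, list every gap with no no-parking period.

Covered (merged): 09:20–11:20, 11:50–15:00.
Gaps within 10:10–14:00: 11:20–11:50.

11:20–11:50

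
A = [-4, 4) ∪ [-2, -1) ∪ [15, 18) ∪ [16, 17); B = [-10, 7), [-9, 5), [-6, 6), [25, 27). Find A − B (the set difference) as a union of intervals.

[15, 18)

Merge the first list: [-4, 4), [15, 18).
Merge the second list: [-10, 7), [25, 27).
[-4, 4): entirely removed.
[15, 18): nothing removed.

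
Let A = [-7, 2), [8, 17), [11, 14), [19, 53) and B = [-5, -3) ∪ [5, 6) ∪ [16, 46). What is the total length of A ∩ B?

A, merged: [-7, 2), [8, 17), [19, 53).
A ∩ B = [-5, -3), [16, 17), [19, 46).
Total: 2 + 1 + 27 = 30.

30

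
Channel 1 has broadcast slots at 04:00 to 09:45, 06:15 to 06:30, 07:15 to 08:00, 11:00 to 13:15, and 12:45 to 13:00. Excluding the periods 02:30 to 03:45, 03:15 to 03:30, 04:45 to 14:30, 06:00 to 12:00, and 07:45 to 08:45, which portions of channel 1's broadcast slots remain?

04:00-04:45

First set merges to 04:00-09:45, 11:00-13:15.
Second set merges to 02:30-03:45, 04:45-14:30.
04:00-09:45 minus B → 04:00-04:45.
11:00-13:15: fully covered by B → removed.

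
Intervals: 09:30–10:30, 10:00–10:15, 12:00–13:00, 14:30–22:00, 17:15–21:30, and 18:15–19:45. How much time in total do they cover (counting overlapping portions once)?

Merged: 09:30-10:30, 12:00-13:00, 14:30-22:00.
Lengths: 1 h + 1 h + 7 h 30 min = 9 h 30 min.

9 h 30 min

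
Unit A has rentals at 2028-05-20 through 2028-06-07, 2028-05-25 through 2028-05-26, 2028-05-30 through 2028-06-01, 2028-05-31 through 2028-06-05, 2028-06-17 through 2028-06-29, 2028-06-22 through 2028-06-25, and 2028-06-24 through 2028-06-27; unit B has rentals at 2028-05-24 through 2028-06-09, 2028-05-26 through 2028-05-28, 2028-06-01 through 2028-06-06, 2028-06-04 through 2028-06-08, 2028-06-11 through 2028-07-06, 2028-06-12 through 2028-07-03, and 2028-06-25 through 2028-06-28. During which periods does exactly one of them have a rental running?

A, merged: 2028-05-20 through 2028-06-07, 2028-06-17 through 2028-06-29.
B, merged: 2028-05-24 through 2028-06-09, 2028-06-11 through 2028-07-06.
A but not B: 2028-05-20 through 2028-05-23.
B but not A: 2028-06-08 through 2028-06-09, 2028-06-11 through 2028-06-16, 2028-06-30 through 2028-07-06.
Combining gives A △ B.

2028-05-20 through 2028-05-23, 2028-06-08 through 2028-06-09, 2028-06-11 through 2028-06-16, 2028-06-30 through 2028-07-06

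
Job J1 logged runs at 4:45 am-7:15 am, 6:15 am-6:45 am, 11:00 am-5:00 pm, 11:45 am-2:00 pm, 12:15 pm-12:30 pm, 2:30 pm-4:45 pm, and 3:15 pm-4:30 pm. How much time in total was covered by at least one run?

8 h 30 min

Merged: 4:45 am-7:15 am, 11:00 am-5:00 pm.
Lengths: 2 h 30 min + 6 h = 8 h 30 min.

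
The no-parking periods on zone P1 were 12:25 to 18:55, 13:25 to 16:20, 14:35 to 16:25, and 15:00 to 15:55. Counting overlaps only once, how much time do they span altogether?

6 h 30 min

Merged: 12:25–18:55.
Length: 6 h 30 min.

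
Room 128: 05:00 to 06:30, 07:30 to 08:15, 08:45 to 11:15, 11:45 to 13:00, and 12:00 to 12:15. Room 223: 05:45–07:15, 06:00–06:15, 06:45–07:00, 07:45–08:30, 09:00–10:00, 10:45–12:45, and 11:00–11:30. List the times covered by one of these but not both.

A, merged: 05:00–06:30, 07:30–08:15, 08:45–11:15, 11:45–13:00.
B, merged: 05:45–07:15, 07:45–08:30, 09:00–10:00, 10:45–12:45.
Only in the first: 05:00–05:45, 07:30–07:45, 08:45–09:00, 10:00–10:45, 12:45–13:00.
Only in the second: 06:30–07:15, 08:15–08:30, 11:15–11:45.
Together these are the periods covered by exactly one.

05:00–05:45, 06:30–07:15, 07:30–07:45, 08:15–08:30, 08:45–09:00, 10:00–10:45, 11:15–11:45, 12:45–13:00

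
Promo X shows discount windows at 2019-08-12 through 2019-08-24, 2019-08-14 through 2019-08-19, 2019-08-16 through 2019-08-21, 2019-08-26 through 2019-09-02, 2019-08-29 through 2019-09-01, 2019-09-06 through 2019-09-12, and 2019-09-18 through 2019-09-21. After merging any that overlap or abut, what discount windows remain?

2019-08-12 through 2019-08-24, 2019-08-26 through 2019-09-02, 2019-09-06 through 2019-09-12, 2019-09-18 through 2019-09-21

2019-08-14 through 2019-08-19 overlaps/touches 2019-08-12 through 2019-08-24 → extend to 2019-08-12 through 2019-08-24.
2019-08-16 through 2019-08-21 overlaps/touches 2019-08-12 through 2019-08-24 → extend to 2019-08-12 through 2019-08-24.
2019-08-26 through 2019-09-02 is disjoint → start new block.
2019-08-29 through 2019-09-01 overlaps/touches 2019-08-26 through 2019-09-02 → extend to 2019-08-26 through 2019-09-02.
2019-09-06 through 2019-09-12 is disjoint → start new block.
2019-09-18 through 2019-09-21 is disjoint → start new block.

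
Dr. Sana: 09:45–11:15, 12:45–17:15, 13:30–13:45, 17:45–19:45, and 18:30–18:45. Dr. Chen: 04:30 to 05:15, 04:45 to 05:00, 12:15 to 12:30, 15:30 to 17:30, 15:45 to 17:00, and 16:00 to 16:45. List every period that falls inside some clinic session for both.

Merge the first list: 09:45–11:15, 12:45–17:15, 17:45–19:45.
Merge the second list: 04:30–05:15, 12:15–12:30, 15:30–17:30.
09:45–11:15 meets no B interval.
12:45–17:15 ∩ B → 15:30–17:15.
17:45–19:45 meets no B interval.

15:30–17:15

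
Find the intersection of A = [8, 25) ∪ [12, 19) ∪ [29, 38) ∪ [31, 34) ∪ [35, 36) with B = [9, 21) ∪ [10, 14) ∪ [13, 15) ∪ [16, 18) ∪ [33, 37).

Merge the first list: [8, 25), [29, 38).
Merge the second list: [9, 21), [33, 37).
[8, 25) ∩ B → [9, 21).
[29, 38) ∩ B → [33, 37).

[9, 21) ∪ [33, 37)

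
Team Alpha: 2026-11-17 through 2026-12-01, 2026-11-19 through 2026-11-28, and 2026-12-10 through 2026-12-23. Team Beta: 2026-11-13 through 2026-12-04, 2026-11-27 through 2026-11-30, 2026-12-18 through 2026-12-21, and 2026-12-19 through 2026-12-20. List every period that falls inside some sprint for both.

2026-11-17 through 2026-12-01, 2026-12-18 through 2026-12-21

First set merges to 2026-11-17 through 2026-12-01, 2026-12-10 through 2026-12-23.
Second set merges to 2026-11-13 through 2026-12-04, 2026-12-18 through 2026-12-21.
2026-11-17 through 2026-12-01 overlaps B on 2026-11-17 through 2026-12-01.
2026-12-10 through 2026-12-23 overlaps B on 2026-12-18 through 2026-12-21.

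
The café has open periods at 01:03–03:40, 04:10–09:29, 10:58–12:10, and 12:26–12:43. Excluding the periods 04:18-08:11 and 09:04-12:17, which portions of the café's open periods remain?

01:03-03:40: nothing removed.
04:10-09:29 \ B = 04:10-04:18, 08:11-09:04.
10:58-12:10: entirely removed.
12:26-12:43: nothing removed.

01:03-03:40, 04:10-04:18, 08:11-09:04, 12:26-12:43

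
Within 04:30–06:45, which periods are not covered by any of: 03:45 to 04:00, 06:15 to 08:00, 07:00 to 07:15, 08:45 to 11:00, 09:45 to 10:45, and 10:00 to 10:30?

The merged coverage is 03:45–04:00, 06:15–08:00, 08:45–11:00.
Gaps within 04:30–06:45: 04:30–06:15.

04:30–06:15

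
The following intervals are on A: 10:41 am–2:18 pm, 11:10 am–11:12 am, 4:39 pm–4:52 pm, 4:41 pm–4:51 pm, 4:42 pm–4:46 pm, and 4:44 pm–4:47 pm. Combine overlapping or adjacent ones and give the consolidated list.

11:10 am-11:12 am overlaps/touches 10:41 am-2:18 pm → extend to 10:41 am-2:18 pm.
4:39 pm-4:52 pm is disjoint → start new block.
4:41 pm-4:51 pm overlaps/touches 4:39 pm-4:52 pm → extend to 4:39 pm-4:52 pm.
4:42 pm-4:46 pm overlaps/touches 4:39 pm-4:52 pm → extend to 4:39 pm-4:52 pm.
4:44 pm-4:47 pm overlaps/touches 4:39 pm-4:52 pm → extend to 4:39 pm-4:52 pm.

10:41 am-2:18 pm, 4:39 pm-4:52 pm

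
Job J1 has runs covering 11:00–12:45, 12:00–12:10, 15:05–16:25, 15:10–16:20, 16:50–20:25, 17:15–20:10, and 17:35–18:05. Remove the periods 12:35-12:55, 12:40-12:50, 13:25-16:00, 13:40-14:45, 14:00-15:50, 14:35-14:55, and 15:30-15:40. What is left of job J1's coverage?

Merge the first list: 11:00–12:45, 15:05–16:25, 16:50–20:25.
Merge the second list: 12:35–12:55, 13:25–16:00.
11:00–12:45 with B removed leaves 11:00–12:35.
15:05–16:25 with B removed leaves 16:00–16:25.
16:50–20:25 is untouched.

11:00–12:35, 16:00–16:25, 16:50–20:25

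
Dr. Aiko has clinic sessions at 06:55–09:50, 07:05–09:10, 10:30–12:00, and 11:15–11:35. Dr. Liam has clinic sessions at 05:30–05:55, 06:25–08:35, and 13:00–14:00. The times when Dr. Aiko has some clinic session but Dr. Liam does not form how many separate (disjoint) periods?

2

A, merged: 06:55–09:50, 10:30–12:00.
A \ B = 08:35–09:50, 10:30–12:00.
That is 2 disjoint pieces.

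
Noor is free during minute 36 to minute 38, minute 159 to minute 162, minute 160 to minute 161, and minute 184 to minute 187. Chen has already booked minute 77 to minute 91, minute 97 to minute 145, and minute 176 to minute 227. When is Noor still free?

Merge the first list: minute 36 to minute 38, minute 159 to minute 162, minute 184 to minute 187.
minute 36 to minute 38 is untouched.
minute 159 to minute 162 is untouched.
minute 184 to minute 187 lies entirely inside B → drops out.

minute 36 to minute 38, minute 159 to minute 162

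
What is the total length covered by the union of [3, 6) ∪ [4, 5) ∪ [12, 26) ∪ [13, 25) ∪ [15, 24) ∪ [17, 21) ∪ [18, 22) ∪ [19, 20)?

Merged: [3, 6), [12, 26).
Lengths: 3 + 14 = 17.

17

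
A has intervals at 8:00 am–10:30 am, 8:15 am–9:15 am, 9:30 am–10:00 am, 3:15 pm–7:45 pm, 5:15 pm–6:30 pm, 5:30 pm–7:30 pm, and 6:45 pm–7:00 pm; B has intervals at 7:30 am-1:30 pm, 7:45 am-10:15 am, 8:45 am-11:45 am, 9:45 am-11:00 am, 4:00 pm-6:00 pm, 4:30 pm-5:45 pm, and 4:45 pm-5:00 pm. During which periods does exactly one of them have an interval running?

7:30 am–8:00 am, 10:30 am–1:30 pm, 3:15 pm–4:00 pm, 6:00 pm–7:45 pm

A, merged: 8:00 am–10:30 am, 3:15 pm–7:45 pm.
B, merged: 7:30 am–1:30 pm, 4:00 pm–6:00 pm.
A \ B = 3:15 pm–4:00 pm, 6:00 pm–7:45 pm.
B \ A = 7:30 am–8:00 am, 10:30 am–1:30 pm.
Union of the two gives the symmetric difference.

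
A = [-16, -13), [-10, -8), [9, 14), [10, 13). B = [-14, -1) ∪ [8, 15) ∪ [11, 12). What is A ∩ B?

Merge the first list: [-16, -13), [-10, -8), [9, 14).
Merge the second list: [-14, -1), [8, 15).
[-16, -13) meets the second set on [-14, -13).
[-10, -8) meets the second set on [-10, -8).
[9, 14) meets the second set on [9, 14).

[-14, -13) ∪ [-10, -8) ∪ [9, 14)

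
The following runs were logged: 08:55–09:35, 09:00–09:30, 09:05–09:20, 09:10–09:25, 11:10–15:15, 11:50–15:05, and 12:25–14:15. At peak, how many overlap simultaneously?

Sweep endpoints in order; track running count of active intervals.
Peak of 4 reached at 09:10.

4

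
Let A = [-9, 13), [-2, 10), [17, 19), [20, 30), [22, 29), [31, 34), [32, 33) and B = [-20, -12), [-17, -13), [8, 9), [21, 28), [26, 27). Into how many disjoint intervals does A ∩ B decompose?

2

Merge the first list: [-9, 13), [17, 19), [20, 30), [31, 34).
Merge the second list: [-20, -12), [8, 9), [21, 28).
A ∩ B = [8, 9), [21, 28).
That is 2 disjoint pieces.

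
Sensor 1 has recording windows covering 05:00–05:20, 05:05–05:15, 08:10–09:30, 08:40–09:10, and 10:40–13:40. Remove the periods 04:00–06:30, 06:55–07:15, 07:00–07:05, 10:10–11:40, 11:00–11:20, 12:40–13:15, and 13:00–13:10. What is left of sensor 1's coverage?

08:10–09:30, 11:40–12:40, 13:15–13:40

A, merged: 05:00–05:20, 08:10–09:30, 10:40–13:40.
B, merged: 04:00–06:30, 06:55–07:15, 10:10–11:40, 12:40–13:15.
05:00–05:20: entirely removed.
08:10–09:30: nothing removed.
10:40–13:40 \ B = 11:40–12:40, 13:15–13:40.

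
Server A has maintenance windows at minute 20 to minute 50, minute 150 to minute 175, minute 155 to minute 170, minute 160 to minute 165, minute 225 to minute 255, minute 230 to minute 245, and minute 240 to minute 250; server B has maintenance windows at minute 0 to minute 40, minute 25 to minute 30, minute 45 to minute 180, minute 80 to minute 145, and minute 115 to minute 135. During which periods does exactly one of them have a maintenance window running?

minute 0 to minute 20, minute 40 to minute 45, minute 50 to minute 150, minute 175 to minute 180, minute 225 to minute 255

Merge the first list: minute 20 to minute 50, minute 150 to minute 175, minute 225 to minute 255.
Merge the second list: minute 0 to minute 40, minute 45 to minute 180.
Only in the first: minute 40 to minute 45, minute 225 to minute 255.
Only in the second: minute 0 to minute 20, minute 50 to minute 150, minute 175 to minute 180.
Together these are the periods covered by exactly one.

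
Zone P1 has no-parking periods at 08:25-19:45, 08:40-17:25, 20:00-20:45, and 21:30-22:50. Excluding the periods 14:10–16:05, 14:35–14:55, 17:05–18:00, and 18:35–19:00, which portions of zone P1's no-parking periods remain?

A, merged: 08:25–19:45, 20:00–20:45, 21:30–22:50.
B, merged: 14:10–16:05, 17:05–18:00, 18:35–19:00.
08:25–19:45 with B removed leaves 08:25–14:10, 16:05–17:05, 18:00–18:35, 19:00–19:45.
20:00–20:45 is untouched.
21:30–22:50 is untouched.

08:25–14:10, 16:05–17:05, 18:00–18:35, 19:00–19:45, 20:00–20:45, 21:30–22:50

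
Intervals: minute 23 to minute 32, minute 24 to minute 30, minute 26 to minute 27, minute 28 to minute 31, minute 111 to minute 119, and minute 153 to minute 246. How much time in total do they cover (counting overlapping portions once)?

110 minutes

Merged: minute 23 to minute 32, minute 111 to minute 119, minute 153 to minute 246.
Lengths: 9 minutes + 8 minutes + 93 minutes = 110 minutes.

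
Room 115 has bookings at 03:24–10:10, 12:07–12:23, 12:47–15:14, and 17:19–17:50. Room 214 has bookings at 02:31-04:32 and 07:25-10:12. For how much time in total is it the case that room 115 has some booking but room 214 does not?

A \ B = 04:32–07:25, 12:07–12:23, 12:47–15:14, 17:19–17:50.
Total: 2 h 53 min + 16 min + 2 h 27 min + 31 min = 6 h 7 min.

6 h 7 min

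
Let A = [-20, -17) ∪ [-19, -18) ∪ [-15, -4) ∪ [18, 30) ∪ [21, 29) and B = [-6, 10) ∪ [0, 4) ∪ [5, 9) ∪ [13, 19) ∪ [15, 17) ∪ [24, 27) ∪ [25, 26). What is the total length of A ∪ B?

A, merged: [-20, -17), [-15, -4), [18, 30).
B, merged: [-6, 10), [13, 19), [24, 27).
A ∪ B = [-20, -17), [-15, 10), [13, 30).
Total: 3 + 25 + 17 = 45.

45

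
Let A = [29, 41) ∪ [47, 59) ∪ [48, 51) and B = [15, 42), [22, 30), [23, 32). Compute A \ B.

[47, 59)

A, merged: [29, 41), [47, 59).
B, merged: [15, 42).
[29, 41): entirely removed.
[47, 59): nothing removed.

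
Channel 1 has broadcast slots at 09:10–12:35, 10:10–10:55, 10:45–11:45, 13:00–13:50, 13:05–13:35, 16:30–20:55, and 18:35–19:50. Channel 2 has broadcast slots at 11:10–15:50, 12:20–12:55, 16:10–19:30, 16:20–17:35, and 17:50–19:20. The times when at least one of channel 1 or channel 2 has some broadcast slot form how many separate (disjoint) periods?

2

First set merges to 09:10–12:35, 13:00–13:50, 16:30–20:55.
Second set merges to 11:10–15:50, 16:10–19:30.
A ∪ B = 09:10–15:50, 16:10–20:55.
That is 2 disjoint pieces.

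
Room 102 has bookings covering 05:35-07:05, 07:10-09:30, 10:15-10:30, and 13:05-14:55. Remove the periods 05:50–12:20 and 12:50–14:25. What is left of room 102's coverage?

05:35-07:05 minus B → 05:35-05:50.
07:10-09:30: fully covered by B → removed.
10:15-10:30: fully covered by B → removed.
13:05-14:55 minus B → 14:25-14:55.

05:35-05:50, 14:25-14:55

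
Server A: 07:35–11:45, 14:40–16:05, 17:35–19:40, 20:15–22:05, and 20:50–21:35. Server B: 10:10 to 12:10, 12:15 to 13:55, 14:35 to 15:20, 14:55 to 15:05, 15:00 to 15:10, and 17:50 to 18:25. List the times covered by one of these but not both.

A, merged: 07:35–11:45, 14:40–16:05, 17:35–19:40, 20:15–22:05.
B, merged: 10:10–12:10, 12:15–13:55, 14:35–15:20, 17:50–18:25.
A but not B: 07:35–10:10, 15:20–16:05, 17:35–17:50, 18:25–19:40, 20:15–22:05.
B but not A: 11:45–12:10, 12:15–13:55, 14:35–14:40.
Combining gives A △ B.

07:35–10:10, 11:45–12:10, 12:15–13:55, 14:35–14:40, 15:20–16:05, 17:35–17:50, 18:25–19:40, 20:15–22:05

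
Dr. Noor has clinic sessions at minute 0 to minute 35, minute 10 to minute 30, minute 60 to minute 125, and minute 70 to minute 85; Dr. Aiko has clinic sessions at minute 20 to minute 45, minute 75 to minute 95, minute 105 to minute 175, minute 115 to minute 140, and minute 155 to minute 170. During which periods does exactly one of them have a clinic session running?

minute 0 to minute 20, minute 35 to minute 45, minute 60 to minute 75, minute 95 to minute 105, minute 125 to minute 175

Merge the first list: minute 0 to minute 35, minute 60 to minute 125.
Merge the second list: minute 20 to minute 45, minute 75 to minute 95, minute 105 to minute 175.
Only in the first: minute 0 to minute 20, minute 60 to minute 75, minute 95 to minute 105.
Only in the second: minute 35 to minute 45, minute 125 to minute 175.
Together these are the periods covered by exactly one.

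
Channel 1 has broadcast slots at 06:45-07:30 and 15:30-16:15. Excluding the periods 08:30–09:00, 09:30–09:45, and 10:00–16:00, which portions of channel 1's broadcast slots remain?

06:45-07:30, 16:00-16:15

06:45-07:30 is untouched.
15:30-16:15 with B removed leaves 16:00-16:15.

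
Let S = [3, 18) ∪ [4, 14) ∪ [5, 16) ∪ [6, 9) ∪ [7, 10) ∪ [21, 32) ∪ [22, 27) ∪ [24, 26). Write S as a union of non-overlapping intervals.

[4, 14) overlaps/touches [3, 18) → extend to [3, 18).
[5, 16) overlaps/touches [3, 18) → extend to [3, 18).
[6, 9) overlaps/touches [3, 18) → extend to [3, 18).
[7, 10) overlaps/touches [3, 18) → extend to [3, 18).
[21, 32) is disjoint → start new block.
[22, 27) overlaps/touches [21, 32) → extend to [21, 32).
[24, 26) overlaps/touches [21, 32) → extend to [21, 32).

[3, 18) ∪ [21, 32)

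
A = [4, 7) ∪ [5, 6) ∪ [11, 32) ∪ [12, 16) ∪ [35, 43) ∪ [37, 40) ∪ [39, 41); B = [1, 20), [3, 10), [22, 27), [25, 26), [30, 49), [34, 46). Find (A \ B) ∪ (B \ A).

First set merges to [4, 7), [11, 32), [35, 43).
Second set merges to [1, 20), [22, 27), [30, 49).
A \ B = [20, 22), [27, 30).
B \ A = [1, 4), [7, 11), [32, 35), [43, 49).
Union of the two gives the symmetric difference.

[1, 4) ∪ [7, 11) ∪ [20, 22) ∪ [27, 30) ∪ [32, 35) ∪ [43, 49)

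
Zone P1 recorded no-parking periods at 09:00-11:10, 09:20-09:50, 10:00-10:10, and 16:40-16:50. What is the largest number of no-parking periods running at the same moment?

2

Walk the sorted start/end points keeping a running depth.
The depth first hits 2 at 09:20.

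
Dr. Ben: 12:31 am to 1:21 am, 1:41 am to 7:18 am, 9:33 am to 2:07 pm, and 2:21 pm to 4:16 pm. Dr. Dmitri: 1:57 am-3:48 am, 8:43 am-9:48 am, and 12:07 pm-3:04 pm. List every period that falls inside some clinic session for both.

1:57 am-3:48 am, 9:33 am-9:48 am, 12:07 pm-2:07 pm, 2:21 pm-3:04 pm

12:31 am-1:21 am: no overlap with the second set.
1:41 am-7:18 am meets the second set on 1:57 am-3:48 am.
9:33 am-2:07 pm meets the second set on 9:33 am-9:48 am, 12:07 pm-2:07 pm.
2:21 pm-4:16 pm meets the second set on 2:21 pm-3:04 pm.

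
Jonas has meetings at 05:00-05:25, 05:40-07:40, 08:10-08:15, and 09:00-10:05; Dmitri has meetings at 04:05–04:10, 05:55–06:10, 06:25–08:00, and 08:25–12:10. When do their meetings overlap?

05:55–06:10, 06:25–07:40, 09:00–10:05

05:00–05:25: no overlap with the second set.
05:40–07:40 meets the second set on 05:55–06:10, 06:25–07:40.
08:10–08:15: no overlap with the second set.
09:00–10:05 meets the second set on 09:00–10:05.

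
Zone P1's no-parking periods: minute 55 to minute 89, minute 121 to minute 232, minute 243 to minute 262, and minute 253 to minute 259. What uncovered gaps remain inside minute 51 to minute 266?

minute 51 to minute 55, minute 89 to minute 121, minute 232 to minute 243, minute 262 to minute 266

Covered (merged): minute 55 to minute 89, minute 121 to minute 232, minute 243 to minute 262.
Complement within minute 51 to minute 266: minute 51 to minute 55, minute 89 to minute 121, minute 232 to minute 243, minute 262 to minute 266.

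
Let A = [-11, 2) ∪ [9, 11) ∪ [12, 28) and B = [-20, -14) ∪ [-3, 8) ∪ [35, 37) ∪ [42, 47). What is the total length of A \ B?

A \ B = [-11, -3), [9, 11), [12, 28).
Total: 8 + 2 + 16 = 26.

26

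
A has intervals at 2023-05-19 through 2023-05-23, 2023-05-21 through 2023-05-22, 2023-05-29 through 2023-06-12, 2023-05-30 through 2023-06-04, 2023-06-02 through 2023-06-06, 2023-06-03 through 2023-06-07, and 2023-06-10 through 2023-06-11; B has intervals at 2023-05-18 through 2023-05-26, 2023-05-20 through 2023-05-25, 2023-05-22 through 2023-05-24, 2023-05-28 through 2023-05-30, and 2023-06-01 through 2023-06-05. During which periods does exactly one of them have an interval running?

2023-05-18 through 2023-05-18, 2023-05-24 through 2023-05-26, 2023-05-28 through 2023-05-28, 2023-05-31 through 2023-05-31, 2023-06-06 through 2023-06-12

A, merged: 2023-05-19 through 2023-05-23, 2023-05-29 through 2023-06-12.
B, merged: 2023-05-18 through 2023-05-26, 2023-05-28 through 2023-05-30, 2023-06-01 through 2023-06-05.
A \ B = 2023-05-31 through 2023-05-31, 2023-06-06 through 2023-06-12.
B \ A = 2023-05-18 through 2023-05-18, 2023-05-24 through 2023-05-26, 2023-05-28 through 2023-05-28.
Union of the two gives the symmetric difference.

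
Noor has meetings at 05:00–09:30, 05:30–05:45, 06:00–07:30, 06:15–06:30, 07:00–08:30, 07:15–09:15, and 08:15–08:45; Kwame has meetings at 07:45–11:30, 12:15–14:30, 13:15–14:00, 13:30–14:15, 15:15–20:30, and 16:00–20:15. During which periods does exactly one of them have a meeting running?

05:00-07:45, 09:30-11:30, 12:15-14:30, 15:15-20:30

A, merged: 05:00-09:30.
B, merged: 07:45-11:30, 12:15-14:30, 15:15-20:30.
A \ B = 05:00-07:45.
B \ A = 09:30-11:30, 12:15-14:30, 15:15-20:30.
Union of the two gives the symmetric difference.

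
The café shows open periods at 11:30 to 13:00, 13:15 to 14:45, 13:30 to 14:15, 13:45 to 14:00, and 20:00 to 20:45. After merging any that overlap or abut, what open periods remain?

13:15-14:45 is disjoint → start new block.
13:30-14:15 overlaps/touches 13:15-14:45 → extend to 13:15-14:45.
13:45-14:00 overlaps/touches 13:15-14:45 → extend to 13:15-14:45.
20:00-20:45 is disjoint → start new block.

11:30-13:00, 13:15-14:45, 20:00-20:45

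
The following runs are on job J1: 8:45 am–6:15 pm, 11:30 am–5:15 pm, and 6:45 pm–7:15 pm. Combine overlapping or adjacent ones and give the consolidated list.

8:45 am–6:15 pm, 6:45 pm–7:15 pm

11:30 am–5:15 pm overlaps/touches 8:45 am–6:15 pm → extend to 8:45 am–6:15 pm.
6:45 pm–7:15 pm is disjoint → start new block.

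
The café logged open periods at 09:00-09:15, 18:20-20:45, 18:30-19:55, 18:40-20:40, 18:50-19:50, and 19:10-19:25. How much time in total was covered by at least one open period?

Merged: 09:00–09:15, 18:20–20:45.
Lengths: 15 min + 2 h 25 min = 2 h 40 min.

2 h 40 min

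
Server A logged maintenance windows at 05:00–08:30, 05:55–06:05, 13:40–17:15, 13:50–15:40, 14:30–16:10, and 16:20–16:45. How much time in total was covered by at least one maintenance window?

Merged: 05:00–08:30, 13:40–17:15.
Lengths: 3 h 30 min + 3 h 35 min = 7 h 5 min.

7 h 5 min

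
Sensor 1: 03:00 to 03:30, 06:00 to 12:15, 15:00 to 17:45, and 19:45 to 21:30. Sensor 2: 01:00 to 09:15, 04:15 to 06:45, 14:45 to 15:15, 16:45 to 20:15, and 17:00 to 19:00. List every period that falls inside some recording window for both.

03:00-03:30, 06:00-09:15, 15:00-15:15, 16:45-17:45, 19:45-20:15

B, merged: 01:00-09:15, 14:45-15:15, 16:45-20:15.
03:00-03:30 overlaps B on 03:00-03:30.
06:00-12:15 overlaps B on 06:00-09:15.
15:00-17:45 overlaps B on 15:00-15:15, 16:45-17:45.
19:45-21:30 overlaps B on 19:45-20:15.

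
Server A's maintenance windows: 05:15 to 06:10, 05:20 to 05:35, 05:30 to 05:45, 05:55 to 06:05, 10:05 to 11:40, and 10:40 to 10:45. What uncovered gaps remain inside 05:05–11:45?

05:05-05:15, 06:10-10:05, 11:40-11:45

After merging, the occupied span is 05:15-06:10, 10:05-11:40.
Complement within 05:05-11:45: 05:05-05:15, 06:10-10:05, 11:40-11:45.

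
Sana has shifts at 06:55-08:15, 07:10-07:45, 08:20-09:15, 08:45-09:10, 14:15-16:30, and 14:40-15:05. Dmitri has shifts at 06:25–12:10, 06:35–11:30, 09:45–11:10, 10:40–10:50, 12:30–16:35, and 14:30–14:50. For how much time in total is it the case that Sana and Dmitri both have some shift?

4 h 30 min

Merge the first list: 06:55–08:15, 08:20–09:15, 14:15–16:30.
Merge the second list: 06:25–12:10, 12:30–16:35.
A ∩ B = 06:55–08:15, 08:20–09:15, 14:15–16:30.
Total: 1 h 20 min + 55 min + 2 h 15 min = 4 h 30 min.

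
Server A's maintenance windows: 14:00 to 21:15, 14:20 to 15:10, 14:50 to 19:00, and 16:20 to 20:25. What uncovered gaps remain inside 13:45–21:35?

13:45-14:00, 21:15-21:35

After merging, the occupied span is 14:00-21:15.
Uncovered inside 13:45-21:35: 13:45-14:00, 21:15-21:35.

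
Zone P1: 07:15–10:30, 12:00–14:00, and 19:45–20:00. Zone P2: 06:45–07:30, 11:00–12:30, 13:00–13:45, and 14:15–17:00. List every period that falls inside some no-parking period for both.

07:15–10:30 ∩ B → 07:15–07:30.
12:00–14:00 ∩ B → 12:00–12:30, 13:00–13:45.
19:45–20:00 meets no B interval.

07:15–07:30, 12:00–12:30, 13:00–13:45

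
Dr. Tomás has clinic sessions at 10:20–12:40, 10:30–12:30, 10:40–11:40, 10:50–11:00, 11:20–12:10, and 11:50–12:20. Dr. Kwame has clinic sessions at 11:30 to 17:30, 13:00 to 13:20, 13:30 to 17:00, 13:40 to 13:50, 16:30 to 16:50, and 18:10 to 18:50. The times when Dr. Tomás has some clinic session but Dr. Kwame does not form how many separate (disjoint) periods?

Merge the first list: 10:20–12:40.
Merge the second list: 11:30–17:30, 18:10–18:50.
A \ B = 10:20–11:30.
That is 1 disjoint piece.

1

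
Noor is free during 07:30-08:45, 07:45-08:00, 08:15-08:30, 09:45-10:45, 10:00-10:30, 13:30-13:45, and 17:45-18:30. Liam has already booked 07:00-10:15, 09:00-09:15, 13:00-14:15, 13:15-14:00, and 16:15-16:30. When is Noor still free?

Merge the first list: 07:30-08:45, 09:45-10:45, 13:30-13:45, 17:45-18:30.
Merge the second list: 07:00-10:15, 13:00-14:15, 16:15-16:30.
07:30-08:45: fully covered by B → removed.
09:45-10:45 minus B → 10:15-10:45.
13:30-13:45: fully covered by B → removed.
17:45-18:30: no B overlap → unchanged.

10:15-10:45, 17:45-18:30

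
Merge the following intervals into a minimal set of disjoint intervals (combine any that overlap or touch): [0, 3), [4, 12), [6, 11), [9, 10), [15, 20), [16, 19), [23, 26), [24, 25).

[0, 3) ∪ [4, 12) ∪ [15, 20) ∪ [23, 26)

[4, 12) is disjoint → start new block.
[6, 11) overlaps/touches [4, 12) → extend to [4, 12).
[9, 10) overlaps/touches [4, 12) → extend to [4, 12).
[15, 20) is disjoint → start new block.
[16, 19) overlaps/touches [15, 20) → extend to [15, 20).
[23, 26) is disjoint → start new block.
[24, 25) overlaps/touches [23, 26) → extend to [23, 26).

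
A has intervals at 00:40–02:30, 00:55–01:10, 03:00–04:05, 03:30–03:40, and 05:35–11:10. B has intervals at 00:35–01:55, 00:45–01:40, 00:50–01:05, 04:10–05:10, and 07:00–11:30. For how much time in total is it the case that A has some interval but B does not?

A, merged: 00:40-02:30, 03:00-04:05, 05:35-11:10.
B, merged: 00:35-01:55, 04:10-05:10, 07:00-11:30.
A \ B = 01:55-02:30, 03:00-04:05, 05:35-07:00.
Total: 35 min + 1 h 5 min + 1 h 25 min = 3 h 5 min.

3 h 5 min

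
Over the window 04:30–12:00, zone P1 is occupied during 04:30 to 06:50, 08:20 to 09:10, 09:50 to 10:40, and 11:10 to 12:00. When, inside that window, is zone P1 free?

06:50–08:20, 09:10–09:50, 10:40–11:10

The merged coverage is 04:30–06:50, 08:20–09:10, 09:50–10:40, 11:10–12:00.
Complement within 04:30–12:00: 06:50–08:20, 09:10–09:50, 10:40–11:10.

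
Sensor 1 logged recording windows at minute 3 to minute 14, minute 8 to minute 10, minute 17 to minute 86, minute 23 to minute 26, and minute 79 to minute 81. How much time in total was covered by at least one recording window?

Merged: minute 3 to minute 14, minute 17 to minute 86.
Lengths: 11 minutes + 69 minutes = 80 minutes.

80 minutes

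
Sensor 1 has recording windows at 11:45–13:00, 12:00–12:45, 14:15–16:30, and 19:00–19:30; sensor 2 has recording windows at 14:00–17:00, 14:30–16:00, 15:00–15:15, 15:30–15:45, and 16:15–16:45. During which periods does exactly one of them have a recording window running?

Merge the first list: 11:45–13:00, 14:15–16:30, 19:00–19:30.
Merge the second list: 14:00–17:00.
Only in the first: 11:45–13:00, 19:00–19:30.
Only in the second: 14:00–14:15, 16:30–17:00.
Together these are the periods covered by exactly one.

11:45–13:00, 14:00–14:15, 16:30–17:00, 19:00–19:30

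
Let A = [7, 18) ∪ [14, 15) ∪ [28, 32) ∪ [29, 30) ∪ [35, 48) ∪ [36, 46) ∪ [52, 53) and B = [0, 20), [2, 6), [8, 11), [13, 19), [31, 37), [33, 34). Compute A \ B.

Merge the first list: [7, 18), [28, 32), [35, 48), [52, 53).
Merge the second list: [0, 20), [31, 37).
[7, 18): fully covered by B → removed.
[28, 32) minus B → [28, 31).
[35, 48) minus B → [37, 48).
[52, 53): no B overlap → unchanged.

[28, 31) ∪ [37, 48) ∪ [52, 53)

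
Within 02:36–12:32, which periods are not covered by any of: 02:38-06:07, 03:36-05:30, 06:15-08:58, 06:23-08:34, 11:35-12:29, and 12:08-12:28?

02:36-02:38, 06:07-06:15, 08:58-11:35, 12:29-12:32

The merged coverage is 02:38-06:07, 06:15-08:58, 11:35-12:29.
Uncovered inside 02:36-12:32: 02:36-02:38, 06:07-06:15, 08:58-11:35, 12:29-12:32.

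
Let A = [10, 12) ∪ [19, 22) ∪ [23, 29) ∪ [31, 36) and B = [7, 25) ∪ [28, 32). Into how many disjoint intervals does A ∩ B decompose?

5

A ∩ B = [10, 12), [19, 22), [23, 25), [28, 29), [31, 32).
That is 5 disjoint pieces.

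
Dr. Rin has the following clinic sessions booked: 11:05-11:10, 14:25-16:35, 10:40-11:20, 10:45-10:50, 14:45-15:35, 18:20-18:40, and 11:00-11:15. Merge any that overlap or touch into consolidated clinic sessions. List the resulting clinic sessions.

Sort by start: 10:40-11:20, 10:45-10:50, 11:00-11:15, 11:05-11:10, 14:25-16:35, 14:45-15:35, 18:20-18:40.
10:45-10:50 overlaps/touches 10:40-11:20 → extend to 10:40-11:20.
11:00-11:15 overlaps/touches 10:40-11:20 → extend to 10:40-11:20.
11:05-11:10 overlaps/touches 10:40-11:20 → extend to 10:40-11:20.
14:25-16:35 is disjoint → start new block.
14:45-15:35 overlaps/touches 14:25-16:35 → extend to 14:25-16:35.
18:20-18:40 is disjoint → start new block.

10:40-11:20, 14:25-16:35, 18:20-18:40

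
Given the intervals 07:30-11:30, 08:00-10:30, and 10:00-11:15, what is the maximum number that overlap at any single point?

Sweep endpoints in order; track running count of active intervals.
Peak of 3 reached at 10:00.

3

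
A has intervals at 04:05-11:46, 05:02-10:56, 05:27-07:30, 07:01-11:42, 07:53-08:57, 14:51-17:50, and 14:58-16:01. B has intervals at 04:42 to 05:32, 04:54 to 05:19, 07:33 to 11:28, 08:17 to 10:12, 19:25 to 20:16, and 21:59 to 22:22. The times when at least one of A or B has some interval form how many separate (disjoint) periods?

4

First set merges to 04:05–11:46, 14:51–17:50.
Second set merges to 04:42–05:32, 07:33–11:28, 19:25–20:16, 21:59–22:22.
A ∪ B = 04:05–11:46, 14:51–17:50, 19:25–20:16, 21:59–22:22.
That is 4 disjoint pieces.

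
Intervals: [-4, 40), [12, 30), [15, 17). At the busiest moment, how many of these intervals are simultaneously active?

Sweep endpoints in order; track running count of active intervals.
Peak of 3 reached at 15.

3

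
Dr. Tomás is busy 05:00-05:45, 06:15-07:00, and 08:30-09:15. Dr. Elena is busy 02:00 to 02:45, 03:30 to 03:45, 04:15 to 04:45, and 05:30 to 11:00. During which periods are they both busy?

05:00–05:45 overlaps B on 05:30–05:45.
06:15–07:00 overlaps B on 06:15–07:00.
08:30–09:15 overlaps B on 08:30–09:15.

05:30–05:45, 06:15–07:00, 08:30–09:15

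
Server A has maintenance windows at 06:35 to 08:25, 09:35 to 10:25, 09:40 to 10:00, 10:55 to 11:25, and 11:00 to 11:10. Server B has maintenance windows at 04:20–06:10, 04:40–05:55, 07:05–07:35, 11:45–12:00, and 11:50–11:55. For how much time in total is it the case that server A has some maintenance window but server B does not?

2 h 40 min

First set merges to 06:35–08:25, 09:35–10:25, 10:55–11:25.
Second set merges to 04:20–06:10, 07:05–07:35, 11:45–12:00.
A \ B = 06:35–07:05, 07:35–08:25, 09:35–10:25, 10:55–11:25.
Total: 30 min + 50 min + 50 min + 30 min = 2 h 40 min.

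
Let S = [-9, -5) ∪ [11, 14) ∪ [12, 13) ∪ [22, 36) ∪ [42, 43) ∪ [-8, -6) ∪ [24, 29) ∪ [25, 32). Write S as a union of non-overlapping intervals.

[-9, -5) ∪ [11, 14) ∪ [22, 36) ∪ [42, 43)

Sort by start: [-9, -5), [-8, -6), [11, 14), [12, 13), [22, 36), [24, 29), [25, 32), [42, 43).
[-8, -6) overlaps/touches [-9, -5) → extend to [-9, -5).
[11, 14) is disjoint → start new block.
[12, 13) overlaps/touches [11, 14) → extend to [11, 14).
[22, 36) is disjoint → start new block.
[24, 29) overlaps/touches [22, 36) → extend to [22, 36).
[25, 32) overlaps/touches [22, 36) → extend to [22, 36).
[42, 43) is disjoint → start new block.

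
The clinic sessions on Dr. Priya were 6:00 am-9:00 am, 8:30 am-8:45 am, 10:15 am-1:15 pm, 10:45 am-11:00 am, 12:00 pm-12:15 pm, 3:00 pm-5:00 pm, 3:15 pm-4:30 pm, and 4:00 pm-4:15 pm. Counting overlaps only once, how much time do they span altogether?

Merged: 6:00 am–9:00 am, 10:15 am–1:15 pm, 3:00 pm–5:00 pm.
Lengths: 3 h + 3 h + 2 h = 8 h.

8 h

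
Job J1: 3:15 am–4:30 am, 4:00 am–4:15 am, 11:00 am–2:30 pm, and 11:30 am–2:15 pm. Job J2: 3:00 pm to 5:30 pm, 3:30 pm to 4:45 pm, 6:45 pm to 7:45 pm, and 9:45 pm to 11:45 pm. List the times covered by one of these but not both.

A, merged: 3:15 am–4:30 am, 11:00 am–2:30 pm.
B, merged: 3:00 pm–5:30 pm, 6:45 pm–7:45 pm, 9:45 pm–11:45 pm.
A \ B = 3:15 am–4:30 am, 11:00 am–2:30 pm.
B \ A = 3:00 pm–5:30 pm, 6:45 pm–7:45 pm, 9:45 pm–11:45 pm.
Union of the two gives the symmetric difference.

3:15 am–4:30 am, 11:00 am–2:30 pm, 3:00 pm–5:30 pm, 6:45 pm–7:45 pm, 9:45 pm–11:45 pm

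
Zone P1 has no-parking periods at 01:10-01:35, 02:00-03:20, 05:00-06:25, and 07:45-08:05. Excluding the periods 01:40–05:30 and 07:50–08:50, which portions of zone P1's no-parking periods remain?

01:10–01:35, 05:30–06:25, 07:45–07:50

01:10–01:35: nothing removed.
02:00–03:20: entirely removed.
05:00–06:25 \ B = 05:30–06:25.
07:45–08:05 \ B = 07:45–07:50.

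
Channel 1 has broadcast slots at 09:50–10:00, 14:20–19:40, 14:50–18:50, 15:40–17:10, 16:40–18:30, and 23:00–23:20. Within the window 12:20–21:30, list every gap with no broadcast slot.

Covered (merged): 09:50-10:00, 14:20-19:40, 23:00-23:20.
Gaps within 12:20-21:30: 12:20-14:20, 19:40-21:30.

12:20-14:20, 19:40-21:30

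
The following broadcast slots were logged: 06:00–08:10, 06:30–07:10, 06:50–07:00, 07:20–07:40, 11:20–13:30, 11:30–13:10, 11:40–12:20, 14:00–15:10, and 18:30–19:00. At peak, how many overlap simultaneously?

3

Walk the sorted start/end points keeping a running depth.
The depth first hits 3 at 06:50.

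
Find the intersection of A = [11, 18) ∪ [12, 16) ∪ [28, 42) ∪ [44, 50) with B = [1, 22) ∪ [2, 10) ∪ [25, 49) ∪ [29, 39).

Merge the first list: [11, 18), [28, 42), [44, 50).
Merge the second list: [1, 22), [25, 49).
[11, 18) meets the second set on [11, 18).
[28, 42) meets the second set on [28, 42).
[44, 50) meets the second set on [44, 49).

[11, 18) ∪ [28, 42) ∪ [44, 49)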